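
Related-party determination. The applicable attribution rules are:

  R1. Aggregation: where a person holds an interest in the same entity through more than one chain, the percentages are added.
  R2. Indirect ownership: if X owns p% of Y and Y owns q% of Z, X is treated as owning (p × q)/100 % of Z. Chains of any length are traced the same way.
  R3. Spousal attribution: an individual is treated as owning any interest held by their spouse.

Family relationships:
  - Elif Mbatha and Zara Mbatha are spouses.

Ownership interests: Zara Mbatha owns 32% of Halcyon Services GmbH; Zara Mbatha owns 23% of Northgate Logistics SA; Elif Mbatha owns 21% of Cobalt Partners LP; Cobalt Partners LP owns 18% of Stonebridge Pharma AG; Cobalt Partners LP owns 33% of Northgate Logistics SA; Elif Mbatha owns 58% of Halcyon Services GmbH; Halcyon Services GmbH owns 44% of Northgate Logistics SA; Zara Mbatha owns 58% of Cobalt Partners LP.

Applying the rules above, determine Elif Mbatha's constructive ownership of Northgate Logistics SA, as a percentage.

By spousal attribution (R3), Elif Mbatha is treated as also owning Zara Mbatha's interest in Cobalt Partners LP, giving 21% + 58% = 79%.
By spousal attribution (R3), Elif Mbatha is treated as also owning Zara Mbatha's interest in Halcyon Services GmbH, giving 58% + 32% = 90%.
By spousal attribution (R3), Elif Mbatha is treated as owning Zara Mbatha's 23% interest in Northgate Logistics SA.
Chain via Cobalt Partners LP (R2): 79% × 33% = 26.07% of Northgate Logistics SA.
Chain via Halcyon Services GmbH (R2): 90% × 44% = 39.6% of Northgate Logistics SA.
Direct interest in Northgate Logistics SA: 23%.
Aggregating (R1): 26.07% + 39.6% + 23% = 88.67%.

88.67%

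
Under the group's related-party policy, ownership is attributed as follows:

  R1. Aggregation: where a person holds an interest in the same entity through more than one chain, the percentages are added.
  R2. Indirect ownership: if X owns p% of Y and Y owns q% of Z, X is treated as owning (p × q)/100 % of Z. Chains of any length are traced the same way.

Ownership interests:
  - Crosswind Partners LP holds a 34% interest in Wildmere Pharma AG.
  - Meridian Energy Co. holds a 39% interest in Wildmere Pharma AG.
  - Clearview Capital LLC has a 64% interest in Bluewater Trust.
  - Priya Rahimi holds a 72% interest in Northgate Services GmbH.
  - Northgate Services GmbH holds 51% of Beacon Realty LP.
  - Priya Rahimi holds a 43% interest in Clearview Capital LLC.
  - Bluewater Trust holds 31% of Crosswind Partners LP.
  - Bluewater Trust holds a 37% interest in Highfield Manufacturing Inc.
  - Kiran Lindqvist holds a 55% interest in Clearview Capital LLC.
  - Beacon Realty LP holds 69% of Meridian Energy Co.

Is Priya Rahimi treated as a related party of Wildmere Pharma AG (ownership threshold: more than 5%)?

Chain via Northgate Services GmbH → Beacon Realty LP → Meridian Energy Co. (R2): 72% × 51% × 69% × 39% = 9.881352% of Wildmere Pharma AG.
Chain via Clearview Capital LLC → Bluewater Trust → Crosswind Partners LP (R2): 43% × 64% × 31% × 34% = 2.900608% of Wildmere Pharma AG.
Aggregating (R1): 9.881352% + 2.900608% = 12.78196%.
12.78196% exceeds the 5% threshold, so Priya is a related party to Wildmere Pharma AG.

Yes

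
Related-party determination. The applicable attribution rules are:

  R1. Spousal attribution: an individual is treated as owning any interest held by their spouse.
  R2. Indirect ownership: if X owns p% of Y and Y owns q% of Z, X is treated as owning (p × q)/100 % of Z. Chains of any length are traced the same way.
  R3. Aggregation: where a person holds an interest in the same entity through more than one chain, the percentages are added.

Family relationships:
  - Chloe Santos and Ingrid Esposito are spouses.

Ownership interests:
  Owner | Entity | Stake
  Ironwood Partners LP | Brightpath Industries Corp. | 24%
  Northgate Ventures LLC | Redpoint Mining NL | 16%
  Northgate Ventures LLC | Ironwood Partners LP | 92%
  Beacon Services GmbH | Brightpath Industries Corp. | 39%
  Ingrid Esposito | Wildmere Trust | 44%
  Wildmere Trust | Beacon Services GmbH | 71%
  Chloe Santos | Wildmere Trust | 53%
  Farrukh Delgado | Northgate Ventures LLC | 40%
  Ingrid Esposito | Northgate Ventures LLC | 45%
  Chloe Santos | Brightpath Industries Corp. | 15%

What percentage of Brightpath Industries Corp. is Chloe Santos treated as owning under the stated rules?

51.7953%

By spousal attribution (R1), Chloe Santos is treated as also owning Ingrid Esposito's interest in Wildmere Trust, giving 53% + 44% = 97%.
By spousal attribution (R1), Chloe Santos is treated as owning Ingrid Esposito's 45% interest in Northgate Ventures LLC.
Chain via Wildmere Trust → Beacon Services GmbH (R2): 97% × 71% × 39% = 26.8593% of Brightpath Industries Corp.
Direct interest in Brightpath Industries Corp: 15%.
Chain via Northgate Ventures LLC → Ironwood Partners LP (R2): 45% × 92% × 24% = 9.936% of Brightpath Industries Corp.
Aggregating (R3): 26.8593% + 15% + 9.936% = 51.7953%.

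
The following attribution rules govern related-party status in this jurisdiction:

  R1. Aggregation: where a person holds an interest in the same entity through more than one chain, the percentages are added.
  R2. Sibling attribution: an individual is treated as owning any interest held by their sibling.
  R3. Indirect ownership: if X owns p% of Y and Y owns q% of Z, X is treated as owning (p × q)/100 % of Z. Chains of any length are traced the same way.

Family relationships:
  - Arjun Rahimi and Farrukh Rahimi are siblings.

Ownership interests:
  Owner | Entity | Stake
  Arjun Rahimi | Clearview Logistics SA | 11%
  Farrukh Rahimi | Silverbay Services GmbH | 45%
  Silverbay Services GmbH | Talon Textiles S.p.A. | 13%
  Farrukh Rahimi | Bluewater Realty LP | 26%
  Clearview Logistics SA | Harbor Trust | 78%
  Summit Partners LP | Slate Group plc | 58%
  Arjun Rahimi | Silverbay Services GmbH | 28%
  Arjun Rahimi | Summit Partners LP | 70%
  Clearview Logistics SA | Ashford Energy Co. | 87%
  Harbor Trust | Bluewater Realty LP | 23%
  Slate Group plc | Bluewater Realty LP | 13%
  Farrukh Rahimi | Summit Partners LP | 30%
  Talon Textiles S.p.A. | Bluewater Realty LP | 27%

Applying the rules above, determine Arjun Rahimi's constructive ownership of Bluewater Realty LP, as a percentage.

38.0757%

By sibling attribution (R2), Arjun Rahimi is treated as also owning Farrukh Rahimi's interest in Summit Partners LP, giving 70% + 30% = 100%.
By sibling attribution (R2), Arjun Rahimi is treated as also owning Farrukh Rahimi's interest in Silverbay Services GmbH, giving 28% + 45% = 73%.
By sibling attribution (R2), Arjun Rahimi is treated as owning Farrukh Rahimi's 26% interest in Bluewater Realty LP.
Chain via Summit Partners LP → Slate Group plc (R3): 100% × 58% × 13% = 7.54% of Bluewater Realty LP.
Chain via Clearview Logistics SA → Harbor Trust (R3): 11% × 78% × 23% = 1.9734% of Bluewater Realty LP.
Chain via Silverbay Services GmbH → Talon Textiles S.p.A. (R3): 73% × 13% × 27% = 2.5623% of Bluewater Realty LP.
Direct interest in Bluewater Realty LP: 26%.
Aggregating (R1): 7.54% + 1.9734% + 2.5623% + 26% = 38.0757%.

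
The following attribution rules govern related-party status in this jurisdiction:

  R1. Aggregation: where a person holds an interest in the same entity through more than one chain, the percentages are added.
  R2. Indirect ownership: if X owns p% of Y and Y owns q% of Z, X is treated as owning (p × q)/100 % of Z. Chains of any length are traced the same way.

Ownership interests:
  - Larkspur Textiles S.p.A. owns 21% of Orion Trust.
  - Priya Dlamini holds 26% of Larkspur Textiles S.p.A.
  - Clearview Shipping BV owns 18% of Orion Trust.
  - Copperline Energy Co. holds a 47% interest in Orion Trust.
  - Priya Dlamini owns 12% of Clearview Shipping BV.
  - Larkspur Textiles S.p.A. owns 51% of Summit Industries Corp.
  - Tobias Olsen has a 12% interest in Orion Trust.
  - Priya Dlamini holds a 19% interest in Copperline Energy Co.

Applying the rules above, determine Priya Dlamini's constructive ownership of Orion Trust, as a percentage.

16.55%

Chain via Larkspur Textiles S.p.A. (R2): 26% × 21% = 5.46% of Orion Trust.
Chain via Copperline Energy Co. (R2): 19% × 47% = 8.93% of Orion Trust.
Chain via Clearview Shipping BV (R2): 12% × 18% = 2.16% of Orion Trust.
Aggregating (R1): 5.46% + 8.93% + 2.16% = 16.55%.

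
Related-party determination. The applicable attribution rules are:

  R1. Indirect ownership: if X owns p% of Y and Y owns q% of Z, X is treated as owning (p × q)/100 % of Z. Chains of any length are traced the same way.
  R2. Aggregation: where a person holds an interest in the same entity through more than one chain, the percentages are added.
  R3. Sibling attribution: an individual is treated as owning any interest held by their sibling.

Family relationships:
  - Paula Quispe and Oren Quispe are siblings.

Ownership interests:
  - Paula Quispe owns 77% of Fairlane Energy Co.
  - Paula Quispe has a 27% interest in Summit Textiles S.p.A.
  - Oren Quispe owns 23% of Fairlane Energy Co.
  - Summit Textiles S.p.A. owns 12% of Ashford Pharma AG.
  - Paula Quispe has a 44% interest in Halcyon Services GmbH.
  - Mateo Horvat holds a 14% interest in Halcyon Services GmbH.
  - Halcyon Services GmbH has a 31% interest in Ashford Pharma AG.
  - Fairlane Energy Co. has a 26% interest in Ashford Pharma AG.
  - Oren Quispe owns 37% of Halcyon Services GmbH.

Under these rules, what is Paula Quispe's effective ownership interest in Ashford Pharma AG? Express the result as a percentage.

By sibling attribution (R3), Paula Quispe is treated as also owning Oren Quispe's interest in Halcyon Services GmbH, giving 44% + 37% = 81%.
By sibling attribution (R3), Paula Quispe is treated as also owning Oren Quispe's interest in Fairlane Energy Co, giving 77% + 23% = 100%.
Chain via Halcyon Services GmbH (R1): 81% × 31% = 25.11% of Ashford Pharma AG.
Chain via Fairlane Energy Co. (R1): 100% × 26% = 26% of Ashford Pharma AG.
Chain via Summit Textiles S.p.A. (R1): 27% × 12% = 3.24% of Ashford Pharma AG.
Aggregating (R2): 25.11% + 26% + 3.24% = 54.35%.

54.35%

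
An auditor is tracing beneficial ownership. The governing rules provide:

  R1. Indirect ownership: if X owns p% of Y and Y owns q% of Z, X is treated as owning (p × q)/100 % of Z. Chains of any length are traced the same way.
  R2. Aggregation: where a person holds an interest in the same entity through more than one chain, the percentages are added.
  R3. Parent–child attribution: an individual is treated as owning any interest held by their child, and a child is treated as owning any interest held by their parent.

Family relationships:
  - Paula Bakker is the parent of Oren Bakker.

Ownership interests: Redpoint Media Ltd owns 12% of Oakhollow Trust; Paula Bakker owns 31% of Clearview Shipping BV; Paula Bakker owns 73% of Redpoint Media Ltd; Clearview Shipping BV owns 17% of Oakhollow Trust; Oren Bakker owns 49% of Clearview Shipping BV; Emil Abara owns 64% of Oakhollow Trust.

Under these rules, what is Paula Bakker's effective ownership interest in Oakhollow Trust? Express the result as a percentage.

22.36%

By parent–child attribution (R3), Paula Bakker is treated as also owning Oren Bakker's interest in Clearview Shipping BV, giving 31% + 49% = 80%.
Chain via Redpoint Media Ltd (R1): 73% × 12% = 8.76% of Oakhollow Trust.
Chain via Clearview Shipping BV (R1): 80% × 17% = 13.6% of Oakhollow Trust.
Aggregating (R2): 8.76% + 13.6% = 22.36%.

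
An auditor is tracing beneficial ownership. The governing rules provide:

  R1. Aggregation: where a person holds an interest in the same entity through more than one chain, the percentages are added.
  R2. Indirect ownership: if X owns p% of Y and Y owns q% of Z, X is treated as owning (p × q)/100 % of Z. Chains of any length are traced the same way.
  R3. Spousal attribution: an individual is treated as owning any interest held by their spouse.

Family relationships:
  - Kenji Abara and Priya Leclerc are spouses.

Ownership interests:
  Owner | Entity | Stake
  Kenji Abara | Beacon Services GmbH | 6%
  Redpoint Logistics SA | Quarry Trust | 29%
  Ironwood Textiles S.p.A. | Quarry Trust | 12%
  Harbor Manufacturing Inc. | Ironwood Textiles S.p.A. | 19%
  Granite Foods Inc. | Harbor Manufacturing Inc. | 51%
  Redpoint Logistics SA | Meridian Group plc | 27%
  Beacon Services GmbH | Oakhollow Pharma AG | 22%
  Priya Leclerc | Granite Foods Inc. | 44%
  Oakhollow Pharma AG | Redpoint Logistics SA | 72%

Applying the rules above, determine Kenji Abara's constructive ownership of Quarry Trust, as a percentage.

0.787248%

By spousal attribution (R3), Kenji Abara is treated as owning Priya Leclerc's 44% interest in Granite Foods Inc.
Chain via Beacon Services GmbH → Oakhollow Pharma AG → Redpoint Logistics SA (R2): 6% × 22% × 72% × 29% = 0.275616% of Quarry Trust.
Chain via Granite Foods Inc. → Harbor Manufacturing Inc. → Ironwood Textiles S.p.A. (R2): 44% × 51% × 19% × 12% = 0.511632% of Quarry Trust.
Aggregating (R1): 0.275616% + 0.511632% = 0.787248%.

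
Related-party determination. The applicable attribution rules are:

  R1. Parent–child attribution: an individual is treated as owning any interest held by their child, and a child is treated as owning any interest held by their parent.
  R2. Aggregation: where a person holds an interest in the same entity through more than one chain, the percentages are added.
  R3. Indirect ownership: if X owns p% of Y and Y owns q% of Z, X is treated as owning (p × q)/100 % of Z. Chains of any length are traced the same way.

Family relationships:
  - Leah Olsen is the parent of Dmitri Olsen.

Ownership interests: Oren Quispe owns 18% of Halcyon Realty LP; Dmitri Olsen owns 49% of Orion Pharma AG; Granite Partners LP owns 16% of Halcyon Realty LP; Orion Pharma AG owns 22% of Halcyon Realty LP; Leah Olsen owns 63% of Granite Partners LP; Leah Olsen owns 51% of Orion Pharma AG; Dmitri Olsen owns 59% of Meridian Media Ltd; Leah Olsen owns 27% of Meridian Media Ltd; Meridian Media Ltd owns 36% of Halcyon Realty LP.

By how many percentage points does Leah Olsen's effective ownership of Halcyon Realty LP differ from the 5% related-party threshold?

58.04

By parent–child attribution (R1), Leah Olsen is treated as also owning Dmitri Olsen's interest in Orion Pharma AG, giving 51% + 49% = 100%.
By parent–child attribution (R1), Leah Olsen is treated as also owning Dmitri Olsen's interest in Meridian Media Ltd, giving 27% + 59% = 86%.
Chain via Granite Partners LP (R3): 63% × 16% = 10.08% of Halcyon Realty LP.
Chain via Orion Pharma AG (R3): 100% × 22% = 22% of Halcyon Realty LP.
Chain via Meridian Media Ltd (R3): 86% × 36% = 30.96% of Halcyon Realty LP.
Aggregating (R2): 10.08% + 22% + 30.96% = 63.04%.
63.04% exceeds the 5% threshold by 58.04 percentage points.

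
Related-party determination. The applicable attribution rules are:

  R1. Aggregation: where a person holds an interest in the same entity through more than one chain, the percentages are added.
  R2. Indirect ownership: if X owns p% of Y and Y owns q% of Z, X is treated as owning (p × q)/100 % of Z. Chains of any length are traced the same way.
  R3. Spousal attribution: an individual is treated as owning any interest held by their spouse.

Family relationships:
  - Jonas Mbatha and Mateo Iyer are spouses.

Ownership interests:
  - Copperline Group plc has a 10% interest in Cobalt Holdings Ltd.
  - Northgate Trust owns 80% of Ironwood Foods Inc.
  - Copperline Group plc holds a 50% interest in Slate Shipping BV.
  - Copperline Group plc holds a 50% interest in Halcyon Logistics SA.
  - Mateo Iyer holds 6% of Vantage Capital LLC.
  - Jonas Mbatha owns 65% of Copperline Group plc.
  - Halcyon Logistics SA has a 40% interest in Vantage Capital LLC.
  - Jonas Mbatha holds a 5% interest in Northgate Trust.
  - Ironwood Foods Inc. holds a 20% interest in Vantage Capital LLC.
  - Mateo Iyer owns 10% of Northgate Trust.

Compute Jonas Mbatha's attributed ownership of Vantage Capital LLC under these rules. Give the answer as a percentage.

21.4%

By spousal attribution (R3), Jonas Mbatha is treated as also owning Mateo Iyer's interest in Northgate Trust, giving 5% + 10% = 15%.
By spousal attribution (R3), Jonas Mbatha is treated as owning Mateo Iyer's 6% interest in Vantage Capital LLC.
Chain via Copperline Group plc → Halcyon Logistics SA (R2): 65% × 50% × 40% = 13% of Vantage Capital LLC.
Chain via Northgate Trust → Ironwood Foods Inc. (R2): 15% × 80% × 20% = 2.4% of Vantage Capital LLC.
Direct interest in Vantage Capital LLC: 6%.
Aggregating (R1): 13% + 2.4% + 6% = 21.4%.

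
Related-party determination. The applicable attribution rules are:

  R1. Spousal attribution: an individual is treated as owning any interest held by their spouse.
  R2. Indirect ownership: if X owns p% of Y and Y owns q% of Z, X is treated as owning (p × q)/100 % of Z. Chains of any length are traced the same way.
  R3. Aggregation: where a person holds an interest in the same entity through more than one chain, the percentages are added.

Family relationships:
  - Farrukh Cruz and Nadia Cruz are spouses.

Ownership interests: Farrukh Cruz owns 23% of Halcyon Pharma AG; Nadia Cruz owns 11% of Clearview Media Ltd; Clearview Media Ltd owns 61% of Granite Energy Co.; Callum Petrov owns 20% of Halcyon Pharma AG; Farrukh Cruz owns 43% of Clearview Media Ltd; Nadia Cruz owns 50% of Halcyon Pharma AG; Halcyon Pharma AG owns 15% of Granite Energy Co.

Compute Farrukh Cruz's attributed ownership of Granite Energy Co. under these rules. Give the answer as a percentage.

43.89%

By spousal attribution (R1), Farrukh Cruz is treated as also owning Nadia Cruz's interest in Halcyon Pharma AG, giving 23% + 50% = 73%.
By spousal attribution (R1), Farrukh Cruz is treated as also owning Nadia Cruz's interest in Clearview Media Ltd, giving 43% + 11% = 54%.
Chain via Halcyon Pharma AG (R2): 73% × 15% = 10.95% of Granite Energy Co.
Chain via Clearview Media Ltd (R2): 54% × 61% = 32.94% of Granite Energy Co.
Aggregating (R3): 10.95% + 32.94% = 43.89%.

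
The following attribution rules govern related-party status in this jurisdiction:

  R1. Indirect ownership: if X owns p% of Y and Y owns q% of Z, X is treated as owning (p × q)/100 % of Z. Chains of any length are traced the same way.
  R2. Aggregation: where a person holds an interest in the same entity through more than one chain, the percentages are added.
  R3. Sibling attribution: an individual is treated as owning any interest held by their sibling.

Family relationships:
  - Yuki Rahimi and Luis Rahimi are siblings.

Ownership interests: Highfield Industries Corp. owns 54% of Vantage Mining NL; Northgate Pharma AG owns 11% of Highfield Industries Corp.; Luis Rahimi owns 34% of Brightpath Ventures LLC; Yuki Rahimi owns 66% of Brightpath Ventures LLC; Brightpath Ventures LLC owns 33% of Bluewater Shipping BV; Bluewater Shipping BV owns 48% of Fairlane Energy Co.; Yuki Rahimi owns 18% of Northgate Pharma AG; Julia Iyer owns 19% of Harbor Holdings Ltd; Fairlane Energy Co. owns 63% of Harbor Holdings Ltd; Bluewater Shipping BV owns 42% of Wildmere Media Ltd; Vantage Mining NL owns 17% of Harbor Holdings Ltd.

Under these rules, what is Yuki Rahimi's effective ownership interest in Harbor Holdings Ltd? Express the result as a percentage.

10.160964%

By sibling attribution (R3), Yuki Rahimi is treated as also owning Luis Rahimi's interest in Brightpath Ventures LLC, giving 66% + 34% = 100%.
Chain via Brightpath Ventures LLC → Bluewater Shipping BV → Fairlane Energy Co. (R1): 100% × 33% × 48% × 63% = 9.9792% of Harbor Holdings Ltd.
Chain via Northgate Pharma AG → Highfield Industries Corp. → Vantage Mining NL (R1): 18% × 11% × 54% × 17% = 0.181764% of Harbor Holdings Ltd.
Aggregating (R2): 9.9792% + 0.181764% = 10.160964%.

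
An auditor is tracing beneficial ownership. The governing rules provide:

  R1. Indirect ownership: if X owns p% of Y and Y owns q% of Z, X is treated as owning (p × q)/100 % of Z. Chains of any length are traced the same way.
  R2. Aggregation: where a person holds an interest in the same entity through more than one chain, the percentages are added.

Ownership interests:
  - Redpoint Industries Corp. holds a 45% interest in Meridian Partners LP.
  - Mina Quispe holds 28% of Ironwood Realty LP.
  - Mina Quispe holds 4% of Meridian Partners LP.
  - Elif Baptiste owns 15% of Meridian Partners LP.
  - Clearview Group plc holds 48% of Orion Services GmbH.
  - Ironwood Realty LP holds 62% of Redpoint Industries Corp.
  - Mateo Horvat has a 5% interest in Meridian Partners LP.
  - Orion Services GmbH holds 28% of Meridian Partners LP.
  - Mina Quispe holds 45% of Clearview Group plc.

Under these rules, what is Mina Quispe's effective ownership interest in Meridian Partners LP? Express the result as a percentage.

17.86%

Chain via Ironwood Realty LP → Redpoint Industries Corp. (R1): 28% × 62% × 45% = 7.812% of Meridian Partners LP.
Chain via Clearview Group plc → Orion Services GmbH (R1): 45% × 48% × 28% = 6.048% of Meridian Partners LP.
Direct interest in Meridian Partners LP: 4%.
Aggregating (R2): 7.812% + 6.048% + 4% = 17.86%.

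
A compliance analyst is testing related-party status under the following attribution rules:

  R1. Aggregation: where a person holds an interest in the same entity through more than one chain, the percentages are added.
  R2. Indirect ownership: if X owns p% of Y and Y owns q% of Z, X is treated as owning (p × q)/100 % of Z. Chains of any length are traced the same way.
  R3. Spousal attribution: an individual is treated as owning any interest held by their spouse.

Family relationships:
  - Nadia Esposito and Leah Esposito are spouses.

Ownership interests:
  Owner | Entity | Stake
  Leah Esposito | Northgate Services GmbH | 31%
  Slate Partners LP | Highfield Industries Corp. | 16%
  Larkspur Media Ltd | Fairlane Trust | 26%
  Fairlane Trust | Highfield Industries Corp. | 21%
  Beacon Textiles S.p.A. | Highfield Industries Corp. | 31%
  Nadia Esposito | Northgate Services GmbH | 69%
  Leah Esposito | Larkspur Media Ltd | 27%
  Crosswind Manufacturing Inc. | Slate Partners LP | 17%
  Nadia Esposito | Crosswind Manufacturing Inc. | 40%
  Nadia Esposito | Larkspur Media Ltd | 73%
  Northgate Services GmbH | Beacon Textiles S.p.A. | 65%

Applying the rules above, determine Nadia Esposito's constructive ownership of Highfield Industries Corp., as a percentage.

By spousal attribution (R3), Nadia Esposito is treated as also owning Leah Esposito's interest in Larkspur Media Ltd, giving 73% + 27% = 100%.
By spousal attribution (R3), Nadia Esposito is treated as also owning Leah Esposito's interest in Northgate Services GmbH, giving 69% + 31% = 100%.
Chain via Crosswind Manufacturing Inc. → Slate Partners LP (R2): 40% × 17% × 16% = 1.088% of Highfield Industries Corp.
Chain via Larkspur Media Ltd → Fairlane Trust (R2): 100% × 26% × 21% = 5.46% of Highfield Industries Corp.
Chain via Northgate Services GmbH → Beacon Textiles S.p.A. (R2): 100% × 65% × 31% = 20.15% of Highfield Industries Corp.
Aggregating (R1): 1.088% + 5.46% + 20.15% = 26.698%.

26.698%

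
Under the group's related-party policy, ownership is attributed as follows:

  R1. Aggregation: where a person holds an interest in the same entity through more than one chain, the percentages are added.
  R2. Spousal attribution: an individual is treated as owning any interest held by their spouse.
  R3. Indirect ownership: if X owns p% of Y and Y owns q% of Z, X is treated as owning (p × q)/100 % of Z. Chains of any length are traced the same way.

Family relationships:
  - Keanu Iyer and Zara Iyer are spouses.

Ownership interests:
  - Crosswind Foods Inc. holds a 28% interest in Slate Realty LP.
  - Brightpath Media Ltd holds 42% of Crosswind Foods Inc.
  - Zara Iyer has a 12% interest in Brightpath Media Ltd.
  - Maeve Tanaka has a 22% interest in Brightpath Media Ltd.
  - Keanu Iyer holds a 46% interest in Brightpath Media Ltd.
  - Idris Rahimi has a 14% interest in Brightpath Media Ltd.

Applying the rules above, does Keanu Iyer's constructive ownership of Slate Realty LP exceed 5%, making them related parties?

By spousal attribution (R2), Keanu Iyer is treated as also owning Zara Iyer's interest in Brightpath Media Ltd, giving 46% + 12% = 58%.
Chain via Brightpath Media Ltd → Crosswind Foods Inc. (R3): 58% × 42% × 28% = 6.8208% of Slate Realty LP.
6.8208% exceeds the 5% threshold, so Keanu is a related party to Slate Realty LP.

Yes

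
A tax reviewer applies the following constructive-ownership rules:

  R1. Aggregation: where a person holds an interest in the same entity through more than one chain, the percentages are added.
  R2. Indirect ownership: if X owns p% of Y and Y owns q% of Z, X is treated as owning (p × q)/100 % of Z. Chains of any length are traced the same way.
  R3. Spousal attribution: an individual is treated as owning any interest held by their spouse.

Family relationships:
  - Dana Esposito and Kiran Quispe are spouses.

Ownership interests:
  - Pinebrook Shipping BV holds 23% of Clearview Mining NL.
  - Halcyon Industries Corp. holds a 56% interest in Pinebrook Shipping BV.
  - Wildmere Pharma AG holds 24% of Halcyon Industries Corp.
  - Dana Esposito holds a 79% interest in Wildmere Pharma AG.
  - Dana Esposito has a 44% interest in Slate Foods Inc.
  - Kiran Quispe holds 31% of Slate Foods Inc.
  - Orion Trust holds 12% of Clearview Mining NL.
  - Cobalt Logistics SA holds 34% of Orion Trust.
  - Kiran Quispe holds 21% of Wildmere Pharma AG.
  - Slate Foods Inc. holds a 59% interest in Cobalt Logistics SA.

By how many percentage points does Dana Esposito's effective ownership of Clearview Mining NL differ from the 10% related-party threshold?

5.1034

By spousal attribution (R3), Dana Esposito is treated as also owning Kiran Quispe's interest in Wildmere Pharma AG, giving 79% + 21% = 100%.
By spousal attribution (R3), Dana Esposito is treated as also owning Kiran Quispe's interest in Slate Foods Inc, giving 44% + 31% = 75%.
Chain via Wildmere Pharma AG → Halcyon Industries Corp. → Pinebrook Shipping BV (R2): 100% × 24% × 56% × 23% = 3.0912% of Clearview Mining NL.
Chain via Slate Foods Inc. → Cobalt Logistics SA → Orion Trust (R2): 75% × 59% × 34% × 12% = 1.8054% of Clearview Mining NL.
Aggregating (R1): 3.0912% + 1.8054% = 4.8966%.
4.8966% falls short of the 10% threshold by 5.1034 percentage points.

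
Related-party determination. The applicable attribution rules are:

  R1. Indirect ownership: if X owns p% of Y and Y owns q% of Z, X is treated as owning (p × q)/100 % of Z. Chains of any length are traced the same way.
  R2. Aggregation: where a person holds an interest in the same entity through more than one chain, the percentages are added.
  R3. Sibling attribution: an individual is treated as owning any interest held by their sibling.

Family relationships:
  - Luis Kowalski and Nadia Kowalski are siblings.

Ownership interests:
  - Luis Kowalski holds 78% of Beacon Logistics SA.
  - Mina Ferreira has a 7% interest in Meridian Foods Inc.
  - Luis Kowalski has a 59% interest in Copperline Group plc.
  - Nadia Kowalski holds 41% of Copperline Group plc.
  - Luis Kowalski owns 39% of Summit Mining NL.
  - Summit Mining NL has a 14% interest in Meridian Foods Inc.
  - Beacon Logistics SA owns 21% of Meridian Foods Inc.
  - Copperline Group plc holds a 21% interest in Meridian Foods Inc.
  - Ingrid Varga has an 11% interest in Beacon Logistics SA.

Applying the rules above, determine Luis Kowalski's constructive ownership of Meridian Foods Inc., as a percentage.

42.84%

By sibling attribution (R3), Luis Kowalski is treated as also owning Nadia Kowalski's interest in Copperline Group plc, giving 59% + 41% = 100%.
Chain via Copperline Group plc (R1): 100% × 21% = 21% of Meridian Foods Inc.
Chain via Beacon Logistics SA (R1): 78% × 21% = 16.38% of Meridian Foods Inc.
Chain via Summit Mining NL (R1): 39% × 14% = 5.46% of Meridian Foods Inc.
Aggregating (R2): 21% + 16.38% + 5.46% = 42.84%.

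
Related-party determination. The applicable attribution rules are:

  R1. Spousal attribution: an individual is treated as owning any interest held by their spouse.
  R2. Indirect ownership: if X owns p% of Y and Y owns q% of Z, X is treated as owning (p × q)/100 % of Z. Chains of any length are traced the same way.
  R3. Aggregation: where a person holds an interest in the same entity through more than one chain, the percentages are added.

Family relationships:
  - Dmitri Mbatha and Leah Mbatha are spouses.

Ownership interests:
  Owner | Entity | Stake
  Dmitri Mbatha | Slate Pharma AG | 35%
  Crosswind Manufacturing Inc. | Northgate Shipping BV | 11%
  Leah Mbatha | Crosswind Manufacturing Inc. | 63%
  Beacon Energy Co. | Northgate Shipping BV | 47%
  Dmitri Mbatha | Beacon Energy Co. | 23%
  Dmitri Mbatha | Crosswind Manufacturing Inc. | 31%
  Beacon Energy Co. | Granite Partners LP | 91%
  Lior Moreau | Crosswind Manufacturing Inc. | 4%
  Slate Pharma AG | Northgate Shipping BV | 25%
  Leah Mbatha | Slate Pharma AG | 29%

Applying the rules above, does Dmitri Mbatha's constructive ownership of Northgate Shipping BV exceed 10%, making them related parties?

Yes

By spousal attribution (R1), Dmitri Mbatha is treated as also owning Leah Mbatha's interest in Crosswind Manufacturing Inc, giving 31% + 63% = 94%.
By spousal attribution (R1), Dmitri Mbatha is treated as also owning Leah Mbatha's interest in Slate Pharma AG, giving 35% + 29% = 64%.
Chain via Beacon Energy Co. (R2): 23% × 47% = 10.81% of Northgate Shipping BV.
Chain via Crosswind Manufacturing Inc. (R2): 94% × 11% = 10.34% of Northgate Shipping BV.
Chain via Slate Pharma AG (R2): 64% × 25% = 16% of Northgate Shipping BV.
Aggregating (R3): 10.81% + 10.34% + 16% = 37.15%.
37.15% exceeds the 10% threshold, so Dmitri is a related party to Northgate Shipping BV.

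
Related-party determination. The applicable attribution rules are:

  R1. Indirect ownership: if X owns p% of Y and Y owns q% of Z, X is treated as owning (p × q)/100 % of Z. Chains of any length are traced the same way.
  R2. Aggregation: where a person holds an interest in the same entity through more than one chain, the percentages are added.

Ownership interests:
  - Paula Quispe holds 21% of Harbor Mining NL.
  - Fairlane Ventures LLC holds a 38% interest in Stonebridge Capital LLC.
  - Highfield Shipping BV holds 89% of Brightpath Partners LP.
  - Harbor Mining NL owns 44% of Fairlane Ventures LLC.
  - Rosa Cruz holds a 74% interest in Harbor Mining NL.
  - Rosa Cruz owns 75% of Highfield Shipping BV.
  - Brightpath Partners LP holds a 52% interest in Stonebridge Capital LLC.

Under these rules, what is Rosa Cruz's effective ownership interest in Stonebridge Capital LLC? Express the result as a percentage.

Chain via Harbor Mining NL → Fairlane Ventures LLC (R1): 74% × 44% × 38% = 12.3728% of Stonebridge Capital LLC.
Chain via Highfield Shipping BV → Brightpath Partners LP (R1): 75% × 89% × 52% = 34.71% of Stonebridge Capital LLC.
Aggregating (R2): 12.3728% + 34.71% = 47.0828%.

47.0828%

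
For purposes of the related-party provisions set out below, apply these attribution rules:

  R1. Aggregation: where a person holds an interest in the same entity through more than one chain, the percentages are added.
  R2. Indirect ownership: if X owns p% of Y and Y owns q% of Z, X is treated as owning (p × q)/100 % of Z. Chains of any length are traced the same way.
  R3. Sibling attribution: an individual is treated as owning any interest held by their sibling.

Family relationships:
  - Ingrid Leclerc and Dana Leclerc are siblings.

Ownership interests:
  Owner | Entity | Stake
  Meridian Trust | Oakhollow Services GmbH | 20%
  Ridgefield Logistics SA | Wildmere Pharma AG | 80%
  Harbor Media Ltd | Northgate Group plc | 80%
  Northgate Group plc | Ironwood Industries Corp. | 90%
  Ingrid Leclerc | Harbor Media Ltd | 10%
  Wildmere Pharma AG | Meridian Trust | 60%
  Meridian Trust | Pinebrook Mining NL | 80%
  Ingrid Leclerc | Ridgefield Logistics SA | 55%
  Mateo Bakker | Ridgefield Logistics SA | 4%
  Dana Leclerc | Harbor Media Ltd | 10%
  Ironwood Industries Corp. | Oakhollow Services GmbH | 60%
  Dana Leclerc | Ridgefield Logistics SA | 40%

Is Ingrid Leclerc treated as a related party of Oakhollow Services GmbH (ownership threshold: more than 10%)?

Yes

By sibling attribution (R3), Ingrid Leclerc is treated as also owning Dana Leclerc's interest in Harbor Media Ltd, giving 10% + 10% = 20%.
By sibling attribution (R3), Ingrid Leclerc is treated as also owning Dana Leclerc's interest in Ridgefield Logistics SA, giving 55% + 40% = 95%.
Chain via Harbor Media Ltd → Northgate Group plc → Ironwood Industries Corp. (R2): 20% × 80% × 90% × 60% = 8.64% of Oakhollow Services GmbH.
Chain via Ridgefield Logistics SA → Wildmere Pharma AG → Meridian Trust (R2): 95% × 80% × 60% × 20% = 9.12% of Oakhollow Services GmbH.
Aggregating (R1): 8.64% + 9.12% = 17.76%.
17.76% exceeds the 10% threshold, so Ingrid is a related party to Oakhollow Services GmbH.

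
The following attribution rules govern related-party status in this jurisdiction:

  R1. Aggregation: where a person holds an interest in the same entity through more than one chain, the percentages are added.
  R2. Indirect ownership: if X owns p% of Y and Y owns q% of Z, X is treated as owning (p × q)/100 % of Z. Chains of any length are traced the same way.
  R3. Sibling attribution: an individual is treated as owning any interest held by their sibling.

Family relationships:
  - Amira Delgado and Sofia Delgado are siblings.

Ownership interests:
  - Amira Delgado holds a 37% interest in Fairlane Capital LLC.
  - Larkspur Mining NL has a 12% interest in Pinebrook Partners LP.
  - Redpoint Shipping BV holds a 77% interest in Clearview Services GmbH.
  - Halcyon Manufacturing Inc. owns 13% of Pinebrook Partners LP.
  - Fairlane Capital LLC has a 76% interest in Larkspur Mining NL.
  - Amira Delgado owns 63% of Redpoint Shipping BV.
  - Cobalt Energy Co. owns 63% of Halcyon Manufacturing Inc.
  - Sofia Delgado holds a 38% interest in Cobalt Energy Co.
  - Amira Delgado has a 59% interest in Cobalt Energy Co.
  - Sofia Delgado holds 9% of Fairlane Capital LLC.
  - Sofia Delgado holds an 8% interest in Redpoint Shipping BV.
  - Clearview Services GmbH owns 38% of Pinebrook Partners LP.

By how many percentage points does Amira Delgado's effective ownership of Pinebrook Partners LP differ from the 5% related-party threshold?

By sibling attribution (R3), Amira Delgado is treated as also owning Sofia Delgado's interest in Fairlane Capital LLC, giving 37% + 9% = 46%.
By sibling attribution (R3), Amira Delgado is treated as also owning Sofia Delgado's interest in Redpoint Shipping BV, giving 63% + 8% = 71%.
By sibling attribution (R3), Amira Delgado is treated as also owning Sofia Delgado's interest in Cobalt Energy Co, giving 59% + 38% = 97%.
Chain via Fairlane Capital LLC → Larkspur Mining NL (R2): 46% × 76% × 12% = 4.1952% of Pinebrook Partners LP.
Chain via Redpoint Shipping BV → Clearview Services GmbH (R2): 71% × 77% × 38% = 20.7746% of Pinebrook Partners LP.
Chain via Cobalt Energy Co. → Halcyon Manufacturing Inc. (R2): 97% × 63% × 13% = 7.9443% of Pinebrook Partners LP.
Aggregating (R1): 4.1952% + 20.7746% + 7.9443% = 32.9141%.
32.9141% exceeds the 5% threshold by 27.9141 percentage points.

27.9141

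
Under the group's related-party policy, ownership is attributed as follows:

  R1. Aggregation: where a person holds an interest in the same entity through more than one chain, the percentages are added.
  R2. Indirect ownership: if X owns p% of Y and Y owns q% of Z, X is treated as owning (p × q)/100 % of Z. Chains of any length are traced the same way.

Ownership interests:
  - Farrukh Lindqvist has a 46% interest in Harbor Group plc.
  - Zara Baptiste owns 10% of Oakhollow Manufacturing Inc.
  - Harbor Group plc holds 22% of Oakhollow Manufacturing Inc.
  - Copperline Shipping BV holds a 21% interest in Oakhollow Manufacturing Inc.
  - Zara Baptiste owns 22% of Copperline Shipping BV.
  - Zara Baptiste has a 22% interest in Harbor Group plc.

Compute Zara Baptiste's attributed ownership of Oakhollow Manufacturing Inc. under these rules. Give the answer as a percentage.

Chain via Harbor Group plc (R2): 22% × 22% = 4.84% of Oakhollow Manufacturing Inc.
Chain via Copperline Shipping BV (R2): 22% × 21% = 4.62% of Oakhollow Manufacturing Inc.
Direct interest in Oakhollow Manufacturing Inc: 10%.
Aggregating (R1): 4.84% + 4.62% + 10% = 19.46%.

19.46%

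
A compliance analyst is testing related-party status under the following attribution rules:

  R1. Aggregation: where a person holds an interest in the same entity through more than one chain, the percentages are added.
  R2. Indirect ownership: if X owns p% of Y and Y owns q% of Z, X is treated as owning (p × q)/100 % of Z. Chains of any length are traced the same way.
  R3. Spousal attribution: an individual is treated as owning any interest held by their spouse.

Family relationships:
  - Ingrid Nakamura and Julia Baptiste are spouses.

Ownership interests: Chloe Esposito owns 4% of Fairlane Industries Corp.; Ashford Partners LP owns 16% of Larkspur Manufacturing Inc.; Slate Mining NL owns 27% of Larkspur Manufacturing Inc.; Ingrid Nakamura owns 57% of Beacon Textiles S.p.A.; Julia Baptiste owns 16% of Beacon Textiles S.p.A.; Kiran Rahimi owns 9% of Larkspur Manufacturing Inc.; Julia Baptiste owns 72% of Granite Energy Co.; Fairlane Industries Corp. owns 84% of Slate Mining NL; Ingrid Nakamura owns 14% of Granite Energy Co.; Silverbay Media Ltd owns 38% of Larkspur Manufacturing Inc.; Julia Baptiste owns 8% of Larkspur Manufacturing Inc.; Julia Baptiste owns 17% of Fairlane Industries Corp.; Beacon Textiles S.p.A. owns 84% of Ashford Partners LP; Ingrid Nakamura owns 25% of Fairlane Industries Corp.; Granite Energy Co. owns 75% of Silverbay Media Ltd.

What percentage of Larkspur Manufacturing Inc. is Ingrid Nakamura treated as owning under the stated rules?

By spousal attribution (R3), Ingrid Nakamura is treated as also owning Julia Baptiste's interest in Beacon Textiles S.p.A, giving 57% + 16% = 73%.
By spousal attribution (R3), Ingrid Nakamura is treated as also owning Julia Baptiste's interest in Fairlane Industries Corp, giving 25% + 17% = 42%.
By spousal attribution (R3), Ingrid Nakamura is treated as also owning Julia Baptiste's interest in Granite Energy Co, giving 14% + 72% = 86%.
By spousal attribution (R3), Ingrid Nakamura is treated as owning Julia Baptiste's 8% interest in Larkspur Manufacturing Inc.
Chain via Beacon Textiles S.p.A. → Ashford Partners LP (R2): 73% × 84% × 16% = 9.8112% of Larkspur Manufacturing Inc.
Chain via Fairlane Industries Corp. → Slate Mining NL (R2): 42% × 84% × 27% = 9.5256% of Larkspur Manufacturing Inc.
Chain via Granite Energy Co. → Silverbay Media Ltd (R2): 86% × 75% × 38% = 24.51% of Larkspur Manufacturing Inc.
Direct interest in Larkspur Manufacturing Inc: 8%.
Aggregating (R1): 9.8112% + 9.5256% + 24.51% + 8% = 51.8468%.

51.8468%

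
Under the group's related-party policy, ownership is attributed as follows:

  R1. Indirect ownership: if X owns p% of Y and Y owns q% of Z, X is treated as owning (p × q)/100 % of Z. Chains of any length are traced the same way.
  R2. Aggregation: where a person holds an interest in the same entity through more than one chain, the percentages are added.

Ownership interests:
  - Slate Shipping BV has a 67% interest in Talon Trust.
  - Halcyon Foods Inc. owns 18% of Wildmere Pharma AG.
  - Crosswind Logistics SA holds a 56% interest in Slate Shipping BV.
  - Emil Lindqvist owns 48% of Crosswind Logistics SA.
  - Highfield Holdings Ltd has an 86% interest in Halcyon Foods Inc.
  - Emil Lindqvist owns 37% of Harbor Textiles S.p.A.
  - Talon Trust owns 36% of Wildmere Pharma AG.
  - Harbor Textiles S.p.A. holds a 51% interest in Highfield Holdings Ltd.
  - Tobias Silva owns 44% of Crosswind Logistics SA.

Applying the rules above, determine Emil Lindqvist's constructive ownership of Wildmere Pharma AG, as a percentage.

9.404532%

Chain via Harbor Textiles S.p.A. → Highfield Holdings Ltd → Halcyon Foods Inc. (R1): 37% × 51% × 86% × 18% = 2.921076% of Wildmere Pharma AG.
Chain via Crosswind Logistics SA → Slate Shipping BV → Talon Trust (R1): 48% × 56% × 67% × 36% = 6.483456% of Wildmere Pharma AG.
Aggregating (R2): 2.921076% + 6.483456% = 9.404532%.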